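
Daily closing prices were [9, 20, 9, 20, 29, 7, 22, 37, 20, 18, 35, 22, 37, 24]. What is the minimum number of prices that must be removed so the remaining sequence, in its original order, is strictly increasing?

Fewest deletions = n − (longest strictly increasing subsequence).
Patience tails:
9 → extends → [9]
20 → extends → [9, 20]
9 → already a tail → [9, 20]
20 → already a tail → [9, 20]
29 → extends → [9, 20, 29]
7 → replaces 9 → [7, 20, 29]
22 → replaces 29 → [7, 20, 22]
37 → extends → [7, 20, 22, 37]
20 → already a tail → [7, 20, 22, 37]
18 → replaces 20 → [7, 18, 22, 37]
35 → replaces 37 → [7, 18, 22, 35]
22 → already a tail → [7, 18, 22, 35]
37 → extends → [7, 18, 22, 35, 37]
24 → replaces 35 → [7, 18, 22, 24, 37]
Longest strictly increasing subsequence has length 5, so deletions = 14 − 5 = 9.

9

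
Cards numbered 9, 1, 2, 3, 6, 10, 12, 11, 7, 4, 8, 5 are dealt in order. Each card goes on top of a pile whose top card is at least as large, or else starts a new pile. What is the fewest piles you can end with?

Place each on the leftmost legal pile:
9 → new pile 1 (tops now [9])
1 → pile 1 (tops now [1])
2 → new pile 2 (tops now [1, 2])
3 → new pile 3 (tops now [1, 2, 3])
6 → new pile 4 (tops now [1, 2, 3, 6])
10 → new pile 5 (tops now [1, 2, 3, 6, 10])
12 → new pile 6 (tops now [1, 2, 3, 6, 10, 12])
11 → pile 6 (tops now [1, 2, 3, 6, 10, 11])
7 → pile 5 (tops now [1, 2, 3, 6, 7, 11])
4 → pile 4 (tops now [1, 2, 3, 4, 7, 11])
8 → pile 6 (tops now [1, 2, 3, 4, 7, 8])
5 → pile 5 (tops now [1, 2, 3, 4, 5, 8])
Six piles.

6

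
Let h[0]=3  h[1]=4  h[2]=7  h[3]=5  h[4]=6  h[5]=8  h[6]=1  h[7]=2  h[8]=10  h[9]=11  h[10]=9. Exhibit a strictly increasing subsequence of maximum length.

Patience tails give the LIS length; then backtrack through the dp parents:
3 → extends → [3]
4 → extends → [3, 4]
7 → extends → [3, 4, 7]
5 → replaces 7 → [3, 4, 5]
6 → extends → [3, 4, 5, 6]
8 → extends → [3, 4, 5, 6, 8]
1 → replaces 3 → [1, 4, 5, 6, 8]
2 → replaces 4 → [1, 2, 5, 6, 8]
10 → extends → [1, 2, 5, 6, 8, 10]
11 → extends → [1, 2, 5, 6, 8, 10, 11]
9 → replaces 10 → [1, 2, 5, 6, 8, 9, 11]
Length 7; one witness is 3, 4, 5, 6, 8, 10, 11.

3, 4, 5, 6, 8, 10, 11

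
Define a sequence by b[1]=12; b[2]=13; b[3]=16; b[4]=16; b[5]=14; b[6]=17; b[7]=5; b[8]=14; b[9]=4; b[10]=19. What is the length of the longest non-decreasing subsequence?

6

Track the smallest tail for each achievable length (allowing ties):
12 → extends → [12]
13 → extends → [12, 13]
16 → extends → [12, 13, 16]
16 → extends → [12, 13, 16, 16]
14 → replaces 16 → [12, 13, 14, 16]
17 → extends → [12, 13, 14, 16, 17]
5 → replaces 12 → [5, 13, 14, 16, 17]
14 → replaces 16 → [5, 13, 14, 14, 17]
4 → replaces 5 → [4, 13, 14, 14, 17]
19 → extends → [4, 13, 14, 14, 17, 19]
Six tails, so the longest non-decreasing subsequence has length 6 (e.g. 12, 13, 16, 16, 17, 19).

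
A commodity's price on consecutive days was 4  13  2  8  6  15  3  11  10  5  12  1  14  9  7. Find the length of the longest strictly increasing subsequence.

5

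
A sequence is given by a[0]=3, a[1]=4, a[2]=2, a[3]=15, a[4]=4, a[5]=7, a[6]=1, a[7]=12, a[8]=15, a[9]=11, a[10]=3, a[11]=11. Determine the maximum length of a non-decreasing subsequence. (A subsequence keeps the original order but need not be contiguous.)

6

Track the smallest tail for each achievable length (allowing ties):
3 → extends → [3]
4 → extends → [3, 4]
2 → replaces 3 → [2, 4]
15 → extends → [2, 4, 15]
4 → replaces 15 → [2, 4, 4]
7 → extends → [2, 4, 4, 7]
1 → replaces 2 → [1, 4, 4, 7]
12 → extends → [1, 4, 4, 7, 12]
15 → extends → [1, 4, 4, 7, 12, 15]
11 → replaces 12 → [1, 4, 4, 7, 11, 15]
3 → replaces 4 → [1, 3, 4, 7, 11, 15]
11 → replaces 15 → [1, 3, 4, 7, 11, 11]
Six tails, so the longest non-decreasing subsequence has length 6 (e.g. 3, 4, 4, 7, 12, 15).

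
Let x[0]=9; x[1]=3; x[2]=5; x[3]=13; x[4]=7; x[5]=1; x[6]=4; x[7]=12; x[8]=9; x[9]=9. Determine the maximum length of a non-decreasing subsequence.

5

Track the smallest tail for each achievable length (allowing ties):
9 → extends → [9]
3 → replaces 9 → [3]
5 → extends → [3, 5]
13 → extends → [3, 5, 13]
7 → replaces 13 → [3, 5, 7]
1 → replaces 3 → [1, 5, 7]
4 → replaces 5 → [1, 4, 7]
12 → extends → [1, 4, 7, 12]
9 → replaces 12 → [1, 4, 7, 9]
9 → extends → [1, 4, 7, 9, 9]
Five tails, so the longest non-decreasing subsequence has length 5 (e.g. 3, 5, 7, 9, 9).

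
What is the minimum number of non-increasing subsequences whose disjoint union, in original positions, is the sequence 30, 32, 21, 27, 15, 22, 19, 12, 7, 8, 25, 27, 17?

4

Place each on the leftmost legal pile:
30 → new pile 1 (tops now [30])
32 → new pile 2 (tops now [30, 32])
21 → pile 1 (tops now [21, 32])
27 → pile 2 (tops now [21, 27])
15 → pile 1 (tops now [15, 27])
22 → pile 2 (tops now [15, 22])
19 → pile 2 (tops now [15, 19])
12 → pile 1 (tops now [12, 19])
7 → pile 1 (tops now [7, 19])
8 → pile 2 (tops now [7, 8])
25 → new pile 3 (tops now [7, 8, 25])
27 → new pile 4 (tops now [7, 8, 25, 27])
17 → pile 3 (tops now [7, 8, 17, 27])
Four piles.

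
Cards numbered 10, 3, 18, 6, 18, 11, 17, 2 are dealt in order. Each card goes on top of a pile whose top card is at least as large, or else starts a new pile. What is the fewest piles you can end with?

4

Place each on the leftmost legal pile:
10 → new pile 1 (tops now [10])
3 → pile 1 (tops now [3])
18 → new pile 2 (tops now [3, 18])
6 → pile 2 (tops now [3, 6])
18 → new pile 3 (tops now [3, 6, 18])
11 → pile 3 (tops now [3, 6, 11])
17 → new pile 4 (tops now [3, 6, 11, 17])
2 → pile 1 (tops now [2, 6, 11, 17])
Four piles.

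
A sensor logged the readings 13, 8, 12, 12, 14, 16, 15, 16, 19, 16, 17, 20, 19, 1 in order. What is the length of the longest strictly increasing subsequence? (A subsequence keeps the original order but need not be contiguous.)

7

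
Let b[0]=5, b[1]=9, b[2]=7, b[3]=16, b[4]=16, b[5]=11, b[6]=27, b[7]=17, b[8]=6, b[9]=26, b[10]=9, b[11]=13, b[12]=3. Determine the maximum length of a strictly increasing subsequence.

Track the smallest tail for each achievable length (strict):
5 → extends → [5]
9 → extends → [5, 9]
7 → replaces 9 → [5, 7]
16 → extends → [5, 7, 16]
16 → already a tail → [5, 7, 16]
11 → replaces 16 → [5, 7, 11]
27 → extends → [5, 7, 11, 27]
17 → replaces 27 → [5, 7, 11, 17]
6 → replaces 7 → [5, 6, 11, 17]
26 → extends → [5, 6, 11, 17, 26]
9 → replaces 11 → [5, 6, 9, 17, 26]
13 → replaces 17 → [5, 6, 9, 13, 26]
3 → replaces 5 → [3, 6, 9, 13, 26]
Five tails, so the longest strictly increasing subsequence has length 5 (e.g. 5, 9, 16, 17, 26).

5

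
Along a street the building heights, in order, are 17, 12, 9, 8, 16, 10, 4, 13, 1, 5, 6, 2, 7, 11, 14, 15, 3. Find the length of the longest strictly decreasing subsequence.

6

Negate each value so 'decreasing' becomes 'increasing', then run patience tails on the negated sequence:
-17 → extends → [-17]
-12 → extends → [-17, -12]
-9 → extends → [-17, -12, -9]
-8 → extends → [-17, -12, -9, -8]
-16 → replaces -12 → [-17, -16, -9, -8]
-10 → replaces -9 → [-17, -16, -10, -8]
-4 → extends → [-17, -16, -10, -8, -4]
-13 → replaces -10 → [-17, -16, -13, -8, -4]
-1 → extends → [-17, -16, -13, -8, -4, -1]
-5 → replaces -4 → [-17, -16, -13, -8, -5, -1]
-6 → replaces -5 → [-17, -16, -13, -8, -6, -1]
-2 → replaces -1 → [-17, -16, -13, -8, -6, -2]
-7 → replaces -6 → [-17, -16, -13, -8, -7, -2]
-11 → replaces -8 → [-17, -16, -13, -11, -7, -2]
-14 → replaces -13 → [-17, -16, -14, -11, -7, -2]
-15 → replaces -14 → [-17, -16, -15, -11, -7, -2]
-3 → replaces -2 → [-17, -16, -15, -11, -7, -3]
Six tails, so the longest strictly decreasing subsequence of the original has length 6.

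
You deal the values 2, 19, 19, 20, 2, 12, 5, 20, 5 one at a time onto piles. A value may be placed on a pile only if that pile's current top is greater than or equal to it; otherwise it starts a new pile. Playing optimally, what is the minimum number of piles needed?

3

Place each on the leftmost legal pile:
2 → new pile 1 (tops now [2])
19 → new pile 2 (tops now [2, 19])
19 → pile 2 (tops now [2, 19])
20 → new pile 3 (tops now [2, 19, 20])
2 → pile 1 (tops now [2, 19, 20])
12 → pile 2 (tops now [2, 12, 20])
5 → pile 2 (tops now [2, 5, 20])
20 → pile 3 (tops now [2, 5, 20])
5 → pile 2 (tops now [2, 5, 20])
Three piles.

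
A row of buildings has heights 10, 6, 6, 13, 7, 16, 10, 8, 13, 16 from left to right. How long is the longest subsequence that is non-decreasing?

6

Let dp[i] be the length of the longest such subsequence ending at index i:
i:      1  2  3  4  5  6  7  8  9 10
a[i]:  10  6  6 13  7 16 10  8 13 16
dp:     1  1  2  3  3  4  4  4  5  6
Maximum dp value is 6.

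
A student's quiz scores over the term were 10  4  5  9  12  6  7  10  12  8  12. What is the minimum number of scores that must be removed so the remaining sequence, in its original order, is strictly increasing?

5

Fewest deletions = n − (longest strictly increasing subsequence).
Patience tails:
10 → extends → [10]
4 → replaces 10 → [4]
5 → extends → [4, 5]
9 → extends → [4, 5, 9]
12 → extends → [4, 5, 9, 12]
6 → replaces 9 → [4, 5, 6, 12]
7 → replaces 12 → [4, 5, 6, 7]
10 → extends → [4, 5, 6, 7, 10]
12 → extends → [4, 5, 6, 7, 10, 12]
8 → replaces 10 → [4, 5, 6, 7, 8, 12]
12 → already a tail → [4, 5, 6, 7, 8, 12]
Longest strictly increasing subsequence has length 6, so deletions = 11 − 6 = 5.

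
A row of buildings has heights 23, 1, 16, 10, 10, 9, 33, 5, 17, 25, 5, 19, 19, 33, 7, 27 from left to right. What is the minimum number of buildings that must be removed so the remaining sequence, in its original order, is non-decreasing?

9

Fewest deletions = n − (longest non-decreasing subsequence).
i:      1  2  3  4  5  6  7  8  9 10 11 12 13 14 15 16
a[i]:  23  1 16 10 10  9 33  5 17 25  5 19 19 33  7 27
dp:     1  1  2  2  3  2  4  2  4  5  3  5  6  7  4  7
max dp = 7, so deletions = 16 − 7 = 9.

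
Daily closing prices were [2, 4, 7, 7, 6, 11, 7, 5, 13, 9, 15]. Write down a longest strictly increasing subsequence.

Patience tails give the LIS length; then backtrack through the dp parents:
2 → extends → [2]
4 → extends → [2, 4]
7 → extends → [2, 4, 7]
7 → already a tail → [2, 4, 7]
6 → replaces 7 → [2, 4, 6]
11 → extends → [2, 4, 6, 11]
7 → replaces 11 → [2, 4, 6, 7]
5 → replaces 6 → [2, 4, 5, 7]
13 → extends → [2, 4, 5, 7, 13]
9 → replaces 13 → [2, 4, 5, 7, 9]
15 → extends → [2, 4, 5, 7, 9, 15]
Length 6; one witness is 2, 4, 7, 11, 13, 15.

2, 4, 7, 11, 13, 15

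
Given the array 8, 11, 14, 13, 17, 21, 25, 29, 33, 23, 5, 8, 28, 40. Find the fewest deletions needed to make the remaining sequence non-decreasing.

5

Fewest deletions = n − (longest non-decreasing subsequence).
i:      1  2  3  4  5  6  7  8  9 10 11 12 13 14
a[i]:   8 11 14 13 17 21 25 29 33 23  5  8 28 40
dp:     1  2  3  3  4  5  6  7  8  6  1  2  7  9
max dp = 9, so deletions = 14 − 9 = 5.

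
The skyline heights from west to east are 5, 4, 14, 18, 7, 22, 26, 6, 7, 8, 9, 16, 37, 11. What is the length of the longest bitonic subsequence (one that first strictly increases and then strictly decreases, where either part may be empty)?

8

inc[i] = longest strictly increasing subsequence ending at i; dec[i] = longest strictly decreasing subsequence starting at i:
i:      1  2  3  4  5  6  7  8  9 10 11 12 13 14
a[i]:   5  4 14 18  7 22 26  6  7  8  9 16 37 11
inc:    1  1  2  3  2  4  5  2  3  4  5  6  7  6
dec:    2  1  3  3  2  3  3  1  1  1  1  2  2  1
Best peak at i=13 (value 37): inc=7, dec=2, length 7+2−1 = 8.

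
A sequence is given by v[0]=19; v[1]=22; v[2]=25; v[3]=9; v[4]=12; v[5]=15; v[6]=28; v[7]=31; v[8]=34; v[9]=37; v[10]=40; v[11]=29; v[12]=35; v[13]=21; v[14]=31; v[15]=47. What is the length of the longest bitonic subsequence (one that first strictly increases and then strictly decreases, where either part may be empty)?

10

inc[i] = longest strictly increasing subsequence ending at i; dec[i] = longest strictly decreasing subsequence starting at i:
i:      0  1  2  3  4  5  6  7  8  9 10 11 12 13 14 15
v[i]:  19 22 25  9 12 15 28 31 34 37 40 29 35 21 31 47
inc:    1  2  3  1  2  3  4  5  6  7  8  5  7  4  6  9
dec:    2  2  2  1  1  1  2  3  3  3  3  2  2  1  1  1
Best peak at i=10 (value 40): inc=8, dec=3, length 8+3−1 = 10.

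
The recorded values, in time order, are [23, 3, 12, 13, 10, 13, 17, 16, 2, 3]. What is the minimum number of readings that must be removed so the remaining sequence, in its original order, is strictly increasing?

Fewest deletions = n − (longest strictly increasing subsequence).
i:      1  2  3  4  5  6  7  8  9 10
a[i]:  23  3 12 13 10 13 17 16  2  3
dp:     1  1  2  3  2  3  4  4  1  2
max dp = 4, so deletions = 10 − 4 = 6.

6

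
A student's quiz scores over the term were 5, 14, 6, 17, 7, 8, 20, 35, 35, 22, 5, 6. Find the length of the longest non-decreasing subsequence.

Let dp[i] be the length of the longest such subsequence ending at index i:
i:      1  2  3  4  5  6  7  8  9 10 11 12
a[i]:   5 14  6 17  7  8 20 35 35 22  5  6
dp:     1  2  2  3  3  4  5  6  7  6  2  3
Maximum dp value is 7.

7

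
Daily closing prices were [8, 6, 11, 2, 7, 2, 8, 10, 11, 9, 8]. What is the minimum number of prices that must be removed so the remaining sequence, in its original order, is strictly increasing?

Fewest deletions = n − (longest strictly increasing subsequence).
i:      1  2  3  4  5  6  7  8  9 10 11
a[i]:   8  6 11  2  7  2  8 10 11  9  8
dp:     1  1  2  1  2  1  3  4  5  4  3
max dp = 5, so deletions = 11 − 5 = 6.

6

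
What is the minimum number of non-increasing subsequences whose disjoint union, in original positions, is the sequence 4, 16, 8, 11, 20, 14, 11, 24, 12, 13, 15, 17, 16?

7

Place each on the leftmost legal pile:
4 → new pile 1 (tops now [4])
16 → new pile 2 (tops now [4, 16])
8 → pile 2 (tops now [4, 8])
11 → new pile 3 (tops now [4, 8, 11])
20 → new pile 4 (tops now [4, 8, 11, 20])
14 → pile 4 (tops now [4, 8, 11, 14])
11 → pile 3 (tops now [4, 8, 11, 14])
24 → new pile 5 (tops now [4, 8, 11, 14, 24])
12 → pile 4 (tops now [4, 8, 11, 12, 24])
13 → pile 5 (tops now [4, 8, 11, 12, 13])
15 → new pile 6 (tops now [4, 8, 11, 12, 13, 15])
17 → new pile 7 (tops now [4, 8, 11, 12, 13, 15, 17])
16 → pile 7 (tops now [4, 8, 11, 12, 13, 15, 16])
Seven piles.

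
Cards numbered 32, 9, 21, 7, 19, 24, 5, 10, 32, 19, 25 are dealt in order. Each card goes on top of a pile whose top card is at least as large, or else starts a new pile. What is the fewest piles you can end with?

4

The minimum number of non-increasing subsequences covering a sequence equals the length of its longest strictly increasing subsequence.
LIS length is 4 (e.g. 9, 21, 24, 32), so 4 piles are needed.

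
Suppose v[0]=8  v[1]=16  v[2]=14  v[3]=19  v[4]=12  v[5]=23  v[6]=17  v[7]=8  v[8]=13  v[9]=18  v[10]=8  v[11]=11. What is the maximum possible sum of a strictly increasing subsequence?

Let S[i] be the best sum of a strictly increasing subsequence ending at i:
i:      0  1  2  3  4  5  6  7  8  9 10 11
v[i]:   8 16 14 19 12 23 17  8 13 18  8 11
S:      8 24 22 43 20 66 41  8 33 59  8 19
Maximum is 66 (e.g. 8 + 16 + 19 + 23).

66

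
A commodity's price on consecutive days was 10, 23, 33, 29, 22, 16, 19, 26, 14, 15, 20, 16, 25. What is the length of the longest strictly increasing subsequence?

Track the smallest tail for each achievable length (strict):
10 → extends → [10]
23 → extends → [10, 23]
33 → extends → [10, 23, 33]
29 → replaces 33 → [10, 23, 29]
22 → replaces 23 → [10, 22, 29]
16 → replaces 22 → [10, 16, 29]
19 → replaces 29 → [10, 16, 19]
26 → extends → [10, 16, 19, 26]
14 → replaces 16 → [10, 14, 19, 26]
15 → replaces 19 → [10, 14, 15, 26]
20 → replaces 26 → [10, 14, 15, 20]
16 → replaces 20 → [10, 14, 15, 16]
25 → extends → [10, 14, 15, 16, 25]
Five tails, so the longest strictly increasing subsequence has length 5 (e.g. 10, 16, 19, 20, 25).

5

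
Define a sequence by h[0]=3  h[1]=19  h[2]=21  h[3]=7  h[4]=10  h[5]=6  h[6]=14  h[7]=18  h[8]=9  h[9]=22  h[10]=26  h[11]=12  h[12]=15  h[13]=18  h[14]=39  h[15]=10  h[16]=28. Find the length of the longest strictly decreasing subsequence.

4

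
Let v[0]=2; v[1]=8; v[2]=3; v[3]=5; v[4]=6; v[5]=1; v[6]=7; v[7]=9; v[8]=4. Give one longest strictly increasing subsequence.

2, 3, 5, 6, 7, 9

Patience tails give the LIS length; then backtrack through the dp parents:
2 → extends → [2]
8 → extends → [2, 8]
3 → replaces 8 → [2, 3]
5 → extends → [2, 3, 5]
6 → extends → [2, 3, 5, 6]
1 → replaces 2 → [1, 3, 5, 6]
7 → extends → [1, 3, 5, 6, 7]
9 → extends → [1, 3, 5, 6, 7, 9]
4 → replaces 5 → [1, 3, 4, 6, 7, 9]
Length 6; one witness is 2, 3, 5, 6, 7, 9.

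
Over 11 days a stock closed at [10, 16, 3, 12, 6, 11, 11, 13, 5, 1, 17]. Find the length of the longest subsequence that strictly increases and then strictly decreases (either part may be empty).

inc[i] = longest strictly increasing subsequence ending at i; dec[i] = longest strictly decreasing subsequence starting at i:
i:      1  2  3  4  5  6  7  8  9 10 11
a[i]:  10 16  3 12  6 11 11 13  5  1 17
inc:    1  2  1  2  2  3  3  4  2  1  5
dec:    4  5  2  4  3  3  3  3  2  1  1
Best peak at i=2 (value 16): inc=2, dec=5, length 2+5−1 = 6.

6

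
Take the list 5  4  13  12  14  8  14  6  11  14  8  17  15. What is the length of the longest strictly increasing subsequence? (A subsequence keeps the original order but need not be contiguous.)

Track the smallest tail for each achievable length (strict):
5 → extends → [5]
4 → replaces 5 → [4]
13 → extends → [4, 13]
12 → replaces 13 → [4, 12]
14 → extends → [4, 12, 14]
8 → replaces 12 → [4, 8, 14]
14 → already a tail → [4, 8, 14]
6 → replaces 8 → [4, 6, 14]
11 → replaces 14 → [4, 6, 11]
14 → extends → [4, 6, 11, 14]
8 → replaces 11 → [4, 6, 8, 14]
17 → extends → [4, 6, 8, 14, 17]
15 → replaces 17 → [4, 6, 8, 14, 15]
Five tails, so the longest strictly increasing subsequence has length 5 (e.g. 5, 8, 11, 14, 17).

5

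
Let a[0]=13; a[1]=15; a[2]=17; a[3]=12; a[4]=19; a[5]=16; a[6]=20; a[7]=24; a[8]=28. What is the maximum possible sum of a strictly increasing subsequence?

Let S[i] be the best sum of a strictly increasing subsequence ending at i:
i:       0   1   2   3   4   5   6   7   8
a[i]:   13  15  17  12  19  16  20  24  28
S:      13  28  45  12  64  44  84 108 136
Maximum is 136 (e.g. 13 + 15 + 17 + 19 + 20 + 24 + 28).

136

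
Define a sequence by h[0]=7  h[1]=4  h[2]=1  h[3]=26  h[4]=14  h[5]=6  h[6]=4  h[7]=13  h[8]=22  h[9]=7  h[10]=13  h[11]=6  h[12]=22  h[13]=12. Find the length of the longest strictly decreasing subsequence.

5

Negate each value so 'decreasing' becomes 'increasing', then run patience tails on the negated sequence:
-7 → extends → [-7]
-4 → extends → [-7, -4]
-1 → extends → [-7, -4, -1]
-26 → replaces -7 → [-26, -4, -1]
-14 → replaces -4 → [-26, -14, -1]
-6 → replaces -1 → [-26, -14, -6]
-4 → extends → [-26, -14, -6, -4]
-13 → replaces -6 → [-26, -14, -13, -4]
-22 → replaces -14 → [-26, -22, -13, -4]
-7 → replaces -4 → [-26, -22, -13, -7]
-13 → already a tail → [-26, -22, -13, -7]
-6 → extends → [-26, -22, -13, -7, -6]
-22 → already a tail → [-26, -22, -13, -7, -6]
-12 → replaces -7 → [-26, -22, -13, -12, -6]
Five tails, so the longest strictly decreasing subsequence of the original has length 5.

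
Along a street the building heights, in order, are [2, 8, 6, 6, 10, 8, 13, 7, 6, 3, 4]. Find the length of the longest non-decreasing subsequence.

Track the smallest tail for each achievable length (allowing ties):
2 → extends → [2]
8 → extends → [2, 8]
6 → replaces 8 → [2, 6]
6 → extends → [2, 6, 6]
10 → extends → [2, 6, 6, 10]
8 → replaces 10 → [2, 6, 6, 8]
13 → extends → [2, 6, 6, 8, 13]
7 → replaces 8 → [2, 6, 6, 7, 13]
6 → replaces 7 → [2, 6, 6, 6, 13]
3 → replaces 6 → [2, 3, 6, 6, 13]
4 → replaces 6 → [2, 3, 4, 6, 13]
Five tails, so the longest non-decreasing subsequence has length 5 (e.g. 2, 6, 6, 10, 13).

5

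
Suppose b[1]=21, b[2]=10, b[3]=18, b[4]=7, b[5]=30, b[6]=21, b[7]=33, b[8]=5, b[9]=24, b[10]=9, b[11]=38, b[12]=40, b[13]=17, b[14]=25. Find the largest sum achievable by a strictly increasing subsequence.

Let S[i] be the best sum of a strictly increasing subsequence ending at i:
i:       1   2   3   4   5   6   7   8   9  10  11  12  13  14
b[i]:   21  10  18   7  30  21  33   5  24   9  38  40  17  25
S:      21  10  28   7  58  49  91   5  73  16 129 169  33  98
Maximum is 169 (e.g. 10 + 18 + 30 + 33 + 38 + 40).

169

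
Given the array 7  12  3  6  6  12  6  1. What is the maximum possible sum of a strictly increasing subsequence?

Let S[i] be the best sum of a strictly increasing subsequence ending at i:
i:      1  2  3  4  5  6  7  8
a[i]:   7 12  3  6  6 12  6  1
S:      7 19  3  9  9 21  9  1
Maximum is 21 (e.g. 3 + 6 + 12).

21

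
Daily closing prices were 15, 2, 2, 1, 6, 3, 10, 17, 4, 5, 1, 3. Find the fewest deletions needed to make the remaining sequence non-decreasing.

Fewest deletions = n − (longest non-decreasing subsequence).
i:      1  2  3  4  5  6  7  8  9 10 11 12
a[i]:  15  2  2  1  6  3 10 17  4  5  1  3
dp:     1  1  2  1  3  3  4  5  4  5  2  4
max dp = 5, so deletions = 12 − 5 = 7.

7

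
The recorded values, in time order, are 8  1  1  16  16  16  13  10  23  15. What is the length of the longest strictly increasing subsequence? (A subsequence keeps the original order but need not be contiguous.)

3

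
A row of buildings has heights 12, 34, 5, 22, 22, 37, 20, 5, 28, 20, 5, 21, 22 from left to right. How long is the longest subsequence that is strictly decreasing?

Let dp[i] be the longest strictly decreasing subsequence ending at i:
i:      1  2  3  4  5  6  7  8  9 10 11 12 13
a[i]:  12 34  5 22 22 37 20  5 28 20  5 21 22
dp:     1  1  2  2  2  1  3  4  2  3  4  3  3
Maximum is 4.

4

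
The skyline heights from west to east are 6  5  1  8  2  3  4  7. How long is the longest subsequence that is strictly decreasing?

3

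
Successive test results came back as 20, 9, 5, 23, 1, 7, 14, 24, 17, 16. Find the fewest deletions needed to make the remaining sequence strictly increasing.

Fewest deletions = n − (longest strictly increasing subsequence).
i:      1  2  3  4  5  6  7  8  9 10
a[i]:  20  9  5 23  1  7 14 24 17 16
dp:     1  1  1  2  1  2  3  4  4  4
max dp = 4, so deletions = 10 − 4 = 6.

6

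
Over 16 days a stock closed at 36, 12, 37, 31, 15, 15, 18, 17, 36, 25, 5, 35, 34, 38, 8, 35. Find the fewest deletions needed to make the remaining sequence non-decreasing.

9

Fewest deletions = n − (longest non-decreasing subsequence).
Patience tails:
36 → extends → [36]
12 → replaces 36 → [12]
37 → extends → [12, 37]
31 → replaces 37 → [12, 31]
15 → replaces 31 → [12, 15]
15 → extends → [12, 15, 15]
18 → extends → [12, 15, 15, 18]
17 → replaces 18 → [12, 15, 15, 17]
36 → extends → [12, 15, 15, 17, 36]
25 → replaces 36 → [12, 15, 15, 17, 25]
5 → replaces 12 → [5, 15, 15, 17, 25]
35 → extends → [5, 15, 15, 17, 25, 35]
34 → replaces 35 → [5, 15, 15, 17, 25, 34]
38 → extends → [5, 15, 15, 17, 25, 34, 38]
8 → replaces 15 → [5, 8, 15, 17, 25, 34, 38]
35 → replaces 38 → [5, 8, 15, 17, 25, 34, 35]
Longest non-decreasing subsequence has length 7, so deletions = 16 − 7 = 9.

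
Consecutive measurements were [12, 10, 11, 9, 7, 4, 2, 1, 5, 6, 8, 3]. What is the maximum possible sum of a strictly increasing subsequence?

23

Let S[i] be the best sum of a strictly increasing subsequence ending at i:
i:      1  2  3  4  5  6  7  8  9 10 11 12
a[i]:  12 10 11  9  7  4  2  1  5  6  8  3
S:     12 10 21  9  7  4  2  1  9 15 23  5
Maximum is 23 (e.g. 4 + 5 + 6 + 8).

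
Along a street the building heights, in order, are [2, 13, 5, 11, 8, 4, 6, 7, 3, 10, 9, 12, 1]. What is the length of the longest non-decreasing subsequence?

6

Let dp[i] be the length of the longest such subsequence ending at index i:
i:      1  2  3  4  5  6  7  8  9 10 11 12 13
a[i]:   2 13  5 11  8  4  6  7  3 10  9 12  1
dp:     1  2  2  3  3  2  3  4  2  5  5  6  1
Maximum dp value is 6.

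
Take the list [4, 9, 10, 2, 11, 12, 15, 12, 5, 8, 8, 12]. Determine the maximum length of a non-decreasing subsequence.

7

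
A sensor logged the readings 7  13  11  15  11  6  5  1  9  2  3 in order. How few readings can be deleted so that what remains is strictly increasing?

8

Fewest deletions = n − (longest strictly increasing subsequence).
i:      1  2  3  4  5  6  7  8  9 10 11
a[i]:   7 13 11 15 11  6  5  1  9  2  3
dp:     1  2  2  3  2  1  1  1  2  2  3
max dp = 3, so deletions = 11 − 3 = 8.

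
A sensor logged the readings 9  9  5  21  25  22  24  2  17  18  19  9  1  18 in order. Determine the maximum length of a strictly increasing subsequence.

4

Track the smallest tail for each achievable length (strict):
9 → extends → [9]
9 → already a tail → [9]
5 → replaces 9 → [5]
21 → extends → [5, 21]
25 → extends → [5, 21, 25]
22 → replaces 25 → [5, 21, 22]
24 → extends → [5, 21, 22, 24]
2 → replaces 5 → [2, 21, 22, 24]
17 → replaces 21 → [2, 17, 22, 24]
18 → replaces 22 → [2, 17, 18, 24]
19 → replaces 24 → [2, 17, 18, 19]
9 → replaces 17 → [2, 9, 18, 19]
1 → replaces 2 → [1, 9, 18, 19]
18 → already a tail → [1, 9, 18, 19]
Four tails, so the longest strictly increasing subsequence has length 4 (e.g. 9, 21, 22, 24).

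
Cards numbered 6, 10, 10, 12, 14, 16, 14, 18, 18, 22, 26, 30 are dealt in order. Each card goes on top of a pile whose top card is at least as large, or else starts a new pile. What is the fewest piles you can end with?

9

Place each on the leftmost legal pile:
6 → new pile 1 (tops now [6])
10 → new pile 2 (tops now [6, 10])
10 → pile 2 (tops now [6, 10])
12 → new pile 3 (tops now [6, 10, 12])
14 → new pile 4 (tops now [6, 10, 12, 14])
16 → new pile 5 (tops now [6, 10, 12, 14, 16])
14 → pile 4 (tops now [6, 10, 12, 14, 16])
18 → new pile 6 (tops now [6, 10, 12, 14, 16, 18])
18 → pile 6 (tops now [6, 10, 12, 14, 16, 18])
22 → new pile 7 (tops now [6, 10, 12, 14, 16, 18, 22])
26 → new pile 8 (tops now [6, 10, 12, 14, 16, 18, 22, 26])
30 → new pile 9 (tops now [6, 10, 12, 14, 16, 18, 22, 26, 30])
Nine piles.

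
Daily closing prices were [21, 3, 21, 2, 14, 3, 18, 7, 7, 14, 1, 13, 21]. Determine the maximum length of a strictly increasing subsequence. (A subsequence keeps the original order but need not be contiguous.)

5

Let dp[i] be the length of the longest such subsequence ending at index i:
i:      1  2  3  4  5  6  7  8  9 10 11 12 13
a[i]:  21  3 21  2 14  3 18  7  7 14  1 13 21
dp:     1  1  2  1  2  2  3  3  3  4  1  4  5
Maximum dp value is 5.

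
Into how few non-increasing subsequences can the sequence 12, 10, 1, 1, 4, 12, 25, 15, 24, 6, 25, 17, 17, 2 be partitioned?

Place each on the leftmost legal pile:
12 → new pile 1 (tops now [12])
10 → pile 1 (tops now [10])
1 → pile 1 (tops now [1])
1 → pile 1 (tops now [1])
4 → new pile 2 (tops now [1, 4])
12 → new pile 3 (tops now [1, 4, 12])
25 → new pile 4 (tops now [1, 4, 12, 25])
15 → pile 4 (tops now [1, 4, 12, 15])
24 → new pile 5 (tops now [1, 4, 12, 15, 24])
6 → pile 3 (tops now [1, 4, 6, 15, 24])
25 → new pile 6 (tops now [1, 4, 6, 15, 24, 25])
17 → pile 5 (tops now [1, 4, 6, 15, 17, 25])
17 → pile 5 (tops now [1, 4, 6, 15, 17, 25])
2 → pile 2 (tops now [1, 2, 6, 15, 17, 25])
Six piles.

6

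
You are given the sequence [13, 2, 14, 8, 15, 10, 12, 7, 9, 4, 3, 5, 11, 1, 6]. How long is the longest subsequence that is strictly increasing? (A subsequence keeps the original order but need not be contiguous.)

4

Track the smallest tail for each achievable length (strict):
13 → extends → [13]
2 → replaces 13 → [2]
14 → extends → [2, 14]
8 → replaces 14 → [2, 8]
15 → extends → [2, 8, 15]
10 → replaces 15 → [2, 8, 10]
12 → extends → [2, 8, 10, 12]
7 → replaces 8 → [2, 7, 10, 12]
9 → replaces 10 → [2, 7, 9, 12]
4 → replaces 7 → [2, 4, 9, 12]
3 → replaces 4 → [2, 3, 9, 12]
5 → replaces 9 → [2, 3, 5, 12]
11 → replaces 12 → [2, 3, 5, 11]
1 → replaces 2 → [1, 3, 5, 11]
6 → replaces 11 → [1, 3, 5, 6]
Four tails, so the longest strictly increasing subsequence has length 4 (e.g. 2, 8, 10, 12).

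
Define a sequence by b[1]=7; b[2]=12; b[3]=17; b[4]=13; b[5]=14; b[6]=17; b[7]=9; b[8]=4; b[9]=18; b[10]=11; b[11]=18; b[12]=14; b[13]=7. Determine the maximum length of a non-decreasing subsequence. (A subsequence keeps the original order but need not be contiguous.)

7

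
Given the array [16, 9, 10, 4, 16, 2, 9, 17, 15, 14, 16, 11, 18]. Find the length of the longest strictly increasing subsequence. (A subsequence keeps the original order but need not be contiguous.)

Let dp[i] be the length of the longest such subsequence ending at index i:
i:      1  2  3  4  5  6  7  8  9 10 11 12 13
a[i]:  16  9 10  4 16  2  9 17 15 14 16 11 18
dp:     1  1  2  1  3  1  2  4  3  3  4  3  5
Maximum dp value is 5.

5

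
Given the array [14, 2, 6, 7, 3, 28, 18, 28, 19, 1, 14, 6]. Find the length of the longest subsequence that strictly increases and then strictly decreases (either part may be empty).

inc[i] = longest strictly increasing subsequence ending at i; dec[i] = longest strictly decreasing subsequence starting at i:
i:      1  2  3  4  5  6  7  8  9 10 11 12
a[i]:  14  2  6  7  3 28 18 28 19  1 14  6
inc:    1  1  2  3  2  4  4  5  5  1  4  3
dec:    4  2  3  3  2  4  3  4  3  1  2  1
Best peak at i=8 (value 28): inc=5, dec=4, length 5+4−1 = 8.

8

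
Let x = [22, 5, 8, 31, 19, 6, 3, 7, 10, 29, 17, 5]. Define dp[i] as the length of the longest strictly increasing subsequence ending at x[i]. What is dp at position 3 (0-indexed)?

dp[i] = 1 + max{dp[j] : j<i, x[j]<x[i]} (or 1 if no such j):
i:      0  1  2  3  4  5  6  7  8  9 10 11
x[i]:  22  5  8 31 19  6  3  7 10 29 17  5
dp:     1  1  2  3  3  2  1  3  4  5  5  2
At index 3 the value is 3.

3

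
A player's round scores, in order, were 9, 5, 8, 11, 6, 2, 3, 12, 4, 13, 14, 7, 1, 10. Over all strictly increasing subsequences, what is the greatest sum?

Let S[i] be the best sum of a strictly increasing subsequence ending at i:
i:      1  2  3  4  5  6  7  8  9 10 11 12 13 14
a[i]:   9  5  8 11  6  2  3 12  4 13 14  7  1 10
S:      9  5 13 24 11  2  5 36  9 49 63 18  1 28
Maximum is 63 (e.g. 5 + 8 + 11 + 12 + 13 + 14).

63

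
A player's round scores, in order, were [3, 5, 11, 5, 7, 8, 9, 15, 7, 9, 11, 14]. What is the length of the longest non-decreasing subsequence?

9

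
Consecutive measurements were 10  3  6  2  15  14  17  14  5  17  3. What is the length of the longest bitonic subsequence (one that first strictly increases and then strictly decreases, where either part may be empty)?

inc[i] = longest strictly increasing subsequence ending at i; dec[i] = longest strictly decreasing subsequence starting at i:
i:      1  2  3  4  5  6  7  8  9 10 11
a[i]:  10  3  6  2 15 14 17 14  5 17  3
inc:    1  1  2  1  3  3  4  3  2  4  2
dec:    4  2  3  1  4  3  4  3  2  2  1
Best peak at i=7 (value 17): inc=4, dec=4, length 4+4−1 = 7.

7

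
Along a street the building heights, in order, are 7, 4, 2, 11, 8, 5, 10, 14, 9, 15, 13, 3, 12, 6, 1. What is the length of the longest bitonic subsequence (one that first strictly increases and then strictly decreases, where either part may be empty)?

inc[i] = longest strictly increasing subsequence ending at i; dec[i] = longest strictly decreasing subsequence starting at i:
i:      1  2  3  4  5  6  7  8  9 10 11 12 13 14 15
a[i]:   7  4  2 11  8  5 10 14  9 15 13  3 12  6  1
inc:    1  1  1  2  2  2  3  4  3  5  4  2  4  3  1
dec:    4  3  2  5  4  3  4  5  3  5  4  2  3  2  1
Best peak at i=10 (value 15): inc=5, dec=5, length 5+5−1 = 9.

9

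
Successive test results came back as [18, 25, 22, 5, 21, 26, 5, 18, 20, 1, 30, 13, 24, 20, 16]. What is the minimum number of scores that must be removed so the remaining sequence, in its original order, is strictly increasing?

Fewest deletions = n − (longest strictly increasing subsequence).
i:      1  2  3  4  5  6  7  8  9 10 11 12 13 14 15
a[i]:  18 25 22  5 21 26  5 18 20  1 30 13 24 20 16
dp:     1  2  2  1  2  3  1  2  3  1  4  2  4  3  3
max dp = 4, so deletions = 15 − 4 = 11.

11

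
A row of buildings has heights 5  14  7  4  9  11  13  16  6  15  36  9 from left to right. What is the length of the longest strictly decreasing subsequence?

Let dp[i] be the longest strictly decreasing subsequence ending at i:
i:      1  2  3  4  5  6  7  8  9 10 11 12
a[i]:   5 14  7  4  9 11 13 16  6 15 36  9
dp:     1  1  2  3  2  2  2  1  3  2  1  3
Maximum is 3.

3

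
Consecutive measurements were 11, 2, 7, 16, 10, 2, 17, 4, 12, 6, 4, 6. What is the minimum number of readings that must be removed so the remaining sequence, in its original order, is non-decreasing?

Fewest deletions = n − (longest non-decreasing subsequence).
i:      1  2  3  4  5  6  7  8  9 10 11 12
a[i]:  11  2  7 16 10  2 17  4 12  6  4  6
dp:     1  1  2  3  3  2  4  3  4  4  4  5
max dp = 5, so deletions = 12 − 5 = 7.

7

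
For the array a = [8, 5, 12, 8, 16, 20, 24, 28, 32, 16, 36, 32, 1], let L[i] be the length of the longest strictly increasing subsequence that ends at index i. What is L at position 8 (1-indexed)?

6

dp[i] = 1 + max{dp[j] : j<i, a[j]<a[i]} (or 1 if no such j):
i:      1  2  3  4  5  6  7  8  9 10 11 12 13
a[i]:   8  5 12  8 16 20 24 28 32 16 36 32  1
dp:     1  1  2  2  3  4  5  6  7  3  8  7  1
At index 8 the value is 6.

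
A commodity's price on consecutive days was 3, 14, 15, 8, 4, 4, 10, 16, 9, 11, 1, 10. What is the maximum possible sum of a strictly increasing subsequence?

Let S[i] be the best sum of a strictly increasing subsequence ending at i:
i:      1  2  3  4  5  6  7  8  9 10 11 12
a[i]:   3 14 15  8  4  4 10 16  9 11  1 10
S:      3 17 32 11  7  7 21 48 20 32  1 30
Maximum is 48 (e.g. 3 + 14 + 15 + 16).

48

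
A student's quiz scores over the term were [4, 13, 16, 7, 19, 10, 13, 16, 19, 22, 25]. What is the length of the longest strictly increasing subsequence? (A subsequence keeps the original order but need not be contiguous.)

8

Let dp[i] be the length of the longest such subsequence ending at index i:
i:      1  2  3  4  5  6  7  8  9 10 11
a[i]:   4 13 16  7 19 10 13 16 19 22 25
dp:     1  2  3  2  4  3  4  5  6  7  8
Maximum dp value is 8.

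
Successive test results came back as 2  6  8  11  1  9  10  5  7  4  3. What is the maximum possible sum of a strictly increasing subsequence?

Let S[i] be the best sum of a strictly increasing subsequence ending at i:
i:      1  2  3  4  5  6  7  8  9 10 11
a[i]:   2  6  8 11  1  9 10  5  7  4  3
S:      2  8 16 27  1 25 35  7 15  6  5
Maximum is 35 (e.g. 2 + 6 + 8 + 9 + 10).

35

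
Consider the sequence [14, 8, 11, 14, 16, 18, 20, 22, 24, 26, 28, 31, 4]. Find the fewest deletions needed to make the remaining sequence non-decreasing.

Fewest deletions = n − (longest non-decreasing subsequence).
Patience tails:
14 → extends → [14]
8 → replaces 14 → [8]
11 → extends → [8, 11]
14 → extends → [8, 11, 14]
16 → extends → [8, 11, 14, 16]
18 → extends → [8, 11, 14, 16, 18]
20 → extends → [8, 11, 14, 16, 18, 20]
22 → extends → [8, 11, 14, 16, 18, 20, 22]
24 → extends → [8, 11, 14, 16, 18, 20, 22, 24]
26 → extends → [8, 11, 14, 16, 18, 20, 22, 24, 26]
28 → extends → [8, 11, 14, 16, 18, 20, 22, 24, 26, 28]
31 → extends → [8, 11, 14, 16, 18, 20, 22, 24, 26, 28, 31]
4 → replaces 8 → [4, 11, 14, 16, 18, 20, 22, 24, 26, 28, 31]
Longest non-decreasing subsequence has length 11, so deletions = 13 − 11 = 2.

2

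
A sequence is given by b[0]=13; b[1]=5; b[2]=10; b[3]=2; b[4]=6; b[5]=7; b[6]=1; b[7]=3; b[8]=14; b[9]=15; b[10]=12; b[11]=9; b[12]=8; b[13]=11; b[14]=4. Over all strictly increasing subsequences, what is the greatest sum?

47

Let S[i] be the best sum of a strictly increasing subsequence ending at i:
i:      0  1  2  3  4  5  6  7  8  9 10 11 12 13 14
b[i]:  13  5 10  2  6  7  1  3 14 15 12  9  8 11  4
S:     13  5 15  2 11 18  1  5 32 47 30 27 26 38  9
Maximum is 47 (e.g. 5 + 6 + 7 + 14 + 15).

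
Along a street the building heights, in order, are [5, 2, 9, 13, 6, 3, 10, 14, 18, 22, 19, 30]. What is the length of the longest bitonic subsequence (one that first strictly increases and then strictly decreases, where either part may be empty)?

7

inc[i] = longest strictly increasing subsequence ending at i; dec[i] = longest strictly decreasing subsequence starting at i:
i:      1  2  3  4  5  6  7  8  9 10 11 12
a[i]:   5  2  9 13  6  3 10 14 18 22 19 30
inc:    1  1  2  3  2  2  3  4  5  6  6  7
dec:    2  1  3  3  2  1  1  1  1  2  1  1
Best peak at i=10 (value 22): inc=6, dec=2, length 6+2−1 = 7.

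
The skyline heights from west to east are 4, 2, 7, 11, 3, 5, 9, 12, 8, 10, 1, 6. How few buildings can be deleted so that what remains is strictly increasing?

7

Fewest deletions = n − (longest strictly increasing subsequence).
Patience tails:
4 → extends → [4]
2 → replaces 4 → [2]
7 → extends → [2, 7]
11 → extends → [2, 7, 11]
3 → replaces 7 → [2, 3, 11]
5 → replaces 11 → [2, 3, 5]
9 → extends → [2, 3, 5, 9]
12 → extends → [2, 3, 5, 9, 12]
8 → replaces 9 → [2, 3, 5, 8, 12]
10 → replaces 12 → [2, 3, 5, 8, 10]
1 → replaces 2 → [1, 3, 5, 8, 10]
6 → replaces 8 → [1, 3, 5, 6, 10]
Longest strictly increasing subsequence has length 5, so deletions = 12 − 5 = 7.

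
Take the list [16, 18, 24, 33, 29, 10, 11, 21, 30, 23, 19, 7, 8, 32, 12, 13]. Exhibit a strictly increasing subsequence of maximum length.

16, 18, 24, 29, 30, 32

Patience tails give the LIS length; then backtrack through the dp parents:
16 → extends → [16]
18 → extends → [16, 18]
24 → extends → [16, 18, 24]
33 → extends → [16, 18, 24, 33]
29 → replaces 33 → [16, 18, 24, 29]
10 → replaces 16 → [10, 18, 24, 29]
11 → replaces 18 → [10, 11, 24, 29]
21 → replaces 24 → [10, 11, 21, 29]
30 → extends → [10, 11, 21, 29, 30]
23 → replaces 29 → [10, 11, 21, 23, 30]
19 → replaces 21 → [10, 11, 19, 23, 30]
7 → replaces 10 → [7, 11, 19, 23, 30]
8 → replaces 11 → [7, 8, 19, 23, 30]
32 → extends → [7, 8, 19, 23, 30, 32]
12 → replaces 19 → [7, 8, 12, 23, 30, 32]
13 → replaces 23 → [7, 8, 12, 13, 30, 32]
Length 6; one witness is 16, 18, 24, 29, 30, 32.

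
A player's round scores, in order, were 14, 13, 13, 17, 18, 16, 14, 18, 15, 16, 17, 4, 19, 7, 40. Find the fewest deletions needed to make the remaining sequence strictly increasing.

8

Fewest deletions = n − (longest strictly increasing subsequence).
Patience tails:
14 → extends → [14]
13 → replaces 14 → [13]
13 → already a tail → [13]
17 → extends → [13, 17]
18 → extends → [13, 17, 18]
16 → replaces 17 → [13, 16, 18]
14 → replaces 16 → [13, 14, 18]
18 → already a tail → [13, 14, 18]
15 → replaces 18 → [13, 14, 15]
16 → extends → [13, 14, 15, 16]
17 → extends → [13, 14, 15, 16, 17]
4 → replaces 13 → [4, 14, 15, 16, 17]
19 → extends → [4, 14, 15, 16, 17, 19]
7 → replaces 14 → [4, 7, 15, 16, 17, 19]
40 → extends → [4, 7, 15, 16, 17, 19, 40]
Longest strictly increasing subsequence has length 7, so deletions = 15 − 7 = 8.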